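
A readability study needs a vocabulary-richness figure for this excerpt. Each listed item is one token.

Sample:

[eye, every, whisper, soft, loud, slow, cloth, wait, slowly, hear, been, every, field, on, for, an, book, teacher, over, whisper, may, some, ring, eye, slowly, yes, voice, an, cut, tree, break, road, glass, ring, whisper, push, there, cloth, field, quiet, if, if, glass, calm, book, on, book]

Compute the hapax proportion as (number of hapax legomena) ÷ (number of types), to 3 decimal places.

0.636

Frequencies: whisper:3, book:3, eye:2, every:2, cloth:2, slowly:2, field:2, on:2, an:2, ring:2, glass:2, if:2, soft:1, loud:1, slow:1, wait:1, hear:1, been:1, for:1, teacher:1, … (13 more, each freq 1)
Hapax count = 21; type count = 33.
Ratio = 21 / 33 = 0.636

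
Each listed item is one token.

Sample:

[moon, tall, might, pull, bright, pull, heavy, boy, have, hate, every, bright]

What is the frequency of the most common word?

2

Frequencies: pull:2, bright:2, moon:1, tall:1, might:1, heavy:1, boy:1, have:1, hate:1, every:1
Most common: 'pull' with frequency 2.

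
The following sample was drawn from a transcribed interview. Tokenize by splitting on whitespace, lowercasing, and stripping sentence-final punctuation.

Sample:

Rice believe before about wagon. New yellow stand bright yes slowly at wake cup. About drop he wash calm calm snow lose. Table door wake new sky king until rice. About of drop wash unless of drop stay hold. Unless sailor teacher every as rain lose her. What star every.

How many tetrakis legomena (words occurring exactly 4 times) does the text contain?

Frequencies: about:3, drop:3, rice:2, new:2, wake:2, wash:2, calm:2, lose:2, of:2, unless:2, every:2, believe:1, before:1, wagon:1, yellow:1, stand:1, bright:1, yes:1, slowly:1, at:1, … (17 more, each freq 1)
Words with frequency 4: (none)

0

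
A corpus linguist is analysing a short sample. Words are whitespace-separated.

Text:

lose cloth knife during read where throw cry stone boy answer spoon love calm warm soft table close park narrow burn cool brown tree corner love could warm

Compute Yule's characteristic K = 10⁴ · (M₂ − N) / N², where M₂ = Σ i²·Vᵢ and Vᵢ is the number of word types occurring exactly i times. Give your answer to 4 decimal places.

51.0204

Frequencies: love:2, warm:2, lose:1, cloth:1, knife:1, during:1, read:1, where:1, throw:1, cry:1, stone:1, boy:1, answer:1, spoon:1, calm:1, soft:1, table:1, close:1, park:1, narrow:1, … (6 more, each freq 1)
N = 28. Frequency spectrum: V_1=24, V_2=2
M₂ = 1²·24 + 2²·2 = 32
K = 10000 × (32 − 28) / 28² = 51.0204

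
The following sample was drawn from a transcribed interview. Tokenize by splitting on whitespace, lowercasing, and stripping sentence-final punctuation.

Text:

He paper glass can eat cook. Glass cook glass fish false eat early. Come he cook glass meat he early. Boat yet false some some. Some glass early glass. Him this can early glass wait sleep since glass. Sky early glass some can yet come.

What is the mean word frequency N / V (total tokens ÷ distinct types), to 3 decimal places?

2.250

N = 45 tokens, V = 20 types.
Mean frequency = N / V = 45 / 20 = 2.250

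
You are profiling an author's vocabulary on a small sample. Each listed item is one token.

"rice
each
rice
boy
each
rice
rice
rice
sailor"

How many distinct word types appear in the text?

4

Distinct types: {boy, each, rice, sailor}
V = 4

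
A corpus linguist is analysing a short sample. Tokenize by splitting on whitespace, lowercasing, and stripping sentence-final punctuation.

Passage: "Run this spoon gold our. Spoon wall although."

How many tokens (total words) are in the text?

8

Tokens: run, this, spoon, gold, our, spoon, wall, although
N = 8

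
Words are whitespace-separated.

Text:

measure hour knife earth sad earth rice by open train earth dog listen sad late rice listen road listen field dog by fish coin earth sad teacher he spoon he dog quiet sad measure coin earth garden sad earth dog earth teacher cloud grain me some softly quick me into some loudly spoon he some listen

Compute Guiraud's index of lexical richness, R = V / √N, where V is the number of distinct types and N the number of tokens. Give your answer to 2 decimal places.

3.88

N = 56, V = 29.
√N = 7.483315
R = 29 / 7.483315 = 3.88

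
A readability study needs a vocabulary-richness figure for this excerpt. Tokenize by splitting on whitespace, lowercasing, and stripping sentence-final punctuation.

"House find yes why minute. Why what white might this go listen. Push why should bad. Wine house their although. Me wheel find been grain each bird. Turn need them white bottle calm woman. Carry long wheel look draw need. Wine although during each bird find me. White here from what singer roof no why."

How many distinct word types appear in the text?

Distinct types: {although, bad, been, bird, bottle, calm, carry, draw, during, each, find, from, go, grain, here, house, listen, long, look, me, might, minute, need, no, push, roof, should, singer, their, them, this, turn, what, wheel, white, why, wine, woman, yes}
V = 39

39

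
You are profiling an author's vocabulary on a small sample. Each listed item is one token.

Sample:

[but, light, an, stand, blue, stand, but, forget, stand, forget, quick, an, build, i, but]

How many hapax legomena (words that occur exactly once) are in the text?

Frequencies: but:3, stand:3, an:2, forget:2, light:1, blue:1, quick:1, build:1, i:1
Hapax (freq=1): blue, build, i, light, quick

5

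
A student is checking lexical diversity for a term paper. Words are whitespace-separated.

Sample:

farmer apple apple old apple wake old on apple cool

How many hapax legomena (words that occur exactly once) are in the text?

4

Frequencies: apple:4, old:2, farmer:1, wake:1, on:1, cool:1
Hapax (freq=1): cool, farmer, on, wake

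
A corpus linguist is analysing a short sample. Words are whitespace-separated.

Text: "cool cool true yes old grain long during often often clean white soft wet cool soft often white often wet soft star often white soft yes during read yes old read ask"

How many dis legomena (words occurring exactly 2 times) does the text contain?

4

Frequencies: often:5, soft:4, cool:3, yes:3, white:3, old:2, during:2, wet:2, read:2, true:1, grain:1, long:1, clean:1, star:1, ask:1
Words with frequency 2: during, old, read, wet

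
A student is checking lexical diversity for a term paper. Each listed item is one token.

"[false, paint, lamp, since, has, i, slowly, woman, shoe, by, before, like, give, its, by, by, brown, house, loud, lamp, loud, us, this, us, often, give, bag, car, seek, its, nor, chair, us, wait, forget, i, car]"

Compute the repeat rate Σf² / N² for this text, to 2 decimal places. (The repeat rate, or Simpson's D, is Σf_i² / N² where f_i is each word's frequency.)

0.04

Frequencies: by:3, us:3, lamp:2, i:2, give:2, its:2, loud:2, car:2, false:1, paint:1, since:1, has:1, slowly:1, woman:1, shoe:1, before:1, like:1, brown:1, house:1, this:1, … (7 more, each freq 1)
Σf² = 61; N² = 1369
Repeat rate = 61 / 1369 = 0.04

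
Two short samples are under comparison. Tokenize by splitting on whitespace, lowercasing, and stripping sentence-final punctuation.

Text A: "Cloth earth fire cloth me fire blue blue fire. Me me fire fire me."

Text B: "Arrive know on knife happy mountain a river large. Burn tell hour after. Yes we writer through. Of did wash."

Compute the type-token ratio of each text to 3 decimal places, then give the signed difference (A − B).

-0.643

TTR(A) = 5/14 = 0.357
TTR(B) = 20/20 = 1.000
Difference = 0.357 − 1.000 = -0.643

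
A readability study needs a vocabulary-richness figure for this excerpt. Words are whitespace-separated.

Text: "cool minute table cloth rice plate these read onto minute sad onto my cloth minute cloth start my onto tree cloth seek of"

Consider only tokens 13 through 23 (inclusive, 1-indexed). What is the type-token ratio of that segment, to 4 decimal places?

Segment tokens 13–23: my, cloth, minute, cloth, start, my, onto, tree, cloth, seek, of
Segment N = 11, segment V = 8.
TTR = 8 / 11 = 0.7273

0.7273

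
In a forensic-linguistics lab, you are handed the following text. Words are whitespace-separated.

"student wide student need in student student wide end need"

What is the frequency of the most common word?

4

Frequencies: student:4, wide:2, need:2, in:1, end:1
Most common: 'student' with frequency 4.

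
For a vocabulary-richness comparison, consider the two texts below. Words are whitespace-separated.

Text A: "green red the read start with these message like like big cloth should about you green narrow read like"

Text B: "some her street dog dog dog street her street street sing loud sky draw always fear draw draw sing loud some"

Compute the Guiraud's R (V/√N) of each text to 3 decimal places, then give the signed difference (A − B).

A: V=15, N=19, R=3.441
B: V=10, N=21, R=2.182
Difference = 3.441 − 2.182 = 1.259

1.259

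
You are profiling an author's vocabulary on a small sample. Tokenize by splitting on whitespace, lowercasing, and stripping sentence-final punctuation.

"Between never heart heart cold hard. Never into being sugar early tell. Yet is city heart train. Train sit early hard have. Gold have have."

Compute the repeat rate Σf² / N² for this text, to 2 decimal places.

0.07

Frequencies: heart:3, have:3, never:2, hard:2, early:2, train:2, between:1, cold:1, into:1, being:1, sugar:1, tell:1, yet:1, is:1, city:1, sit:1, gold:1
Σf² = 45; N² = 625
Repeat rate = 45 / 625 = 0.07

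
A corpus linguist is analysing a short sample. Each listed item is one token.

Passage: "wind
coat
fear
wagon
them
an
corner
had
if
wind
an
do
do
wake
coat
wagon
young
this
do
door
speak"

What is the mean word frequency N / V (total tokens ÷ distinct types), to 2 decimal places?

N = 21 tokens, V = 15 types.
Mean frequency = N / V = 21 / 15 = 1.40

1.40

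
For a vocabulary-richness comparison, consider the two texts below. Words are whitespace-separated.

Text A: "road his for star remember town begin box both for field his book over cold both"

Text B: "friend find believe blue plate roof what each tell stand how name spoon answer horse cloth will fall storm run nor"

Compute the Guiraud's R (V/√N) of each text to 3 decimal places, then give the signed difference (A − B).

A: V=13, N=16, R=3.250
B: V=21, N=21, R=4.583
Difference = 3.250 − 4.583 = -1.333

-1.333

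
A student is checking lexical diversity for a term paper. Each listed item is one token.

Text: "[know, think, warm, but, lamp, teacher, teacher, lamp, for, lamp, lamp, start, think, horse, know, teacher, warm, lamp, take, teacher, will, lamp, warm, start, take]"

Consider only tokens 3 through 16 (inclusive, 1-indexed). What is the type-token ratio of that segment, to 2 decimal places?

Segment tokens 3–16: warm, but, lamp, teacher, teacher, lamp, for, lamp, lamp, start, think, horse, know, teacher
Segment N = 14, segment V = 9.
TTR = 9 / 14 = 0.64

0.64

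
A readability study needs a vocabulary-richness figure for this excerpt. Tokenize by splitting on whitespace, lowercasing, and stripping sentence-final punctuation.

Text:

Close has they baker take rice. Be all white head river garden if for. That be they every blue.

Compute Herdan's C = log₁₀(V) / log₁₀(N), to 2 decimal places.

0.96

N = 19, V = 17.
log₁₀(V) = 1.230449, log₁₀(N) = 1.278754
C = 1.230449 / 1.278754 = 0.96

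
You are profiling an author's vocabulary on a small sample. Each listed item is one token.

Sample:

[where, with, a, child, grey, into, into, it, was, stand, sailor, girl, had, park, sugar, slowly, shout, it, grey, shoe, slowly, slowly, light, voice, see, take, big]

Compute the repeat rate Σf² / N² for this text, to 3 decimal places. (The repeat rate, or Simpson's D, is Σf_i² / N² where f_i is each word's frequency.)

0.053

Frequencies: slowly:3, grey:2, into:2, it:2, where:1, with:1, a:1, child:1, was:1, stand:1, sailor:1, girl:1, had:1, park:1, sugar:1, shout:1, shoe:1, light:1, voice:1, see:1, … (2 more, each freq 1)
Σf² = 39; N² = 729
Repeat rate = 39 / 729 = 0.053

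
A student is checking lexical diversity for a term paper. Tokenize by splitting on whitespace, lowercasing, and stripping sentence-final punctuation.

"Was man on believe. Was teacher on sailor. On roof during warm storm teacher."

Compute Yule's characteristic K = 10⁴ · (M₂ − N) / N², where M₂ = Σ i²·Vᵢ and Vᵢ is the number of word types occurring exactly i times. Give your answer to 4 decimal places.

Frequencies: on:3, was:2, teacher:2, man:1, believe:1, sailor:1, roof:1, during:1, warm:1, storm:1
N = 14. Frequency spectrum: V_1=7, V_2=2, V_3=1
M₂ = 1²·7 + 2²·2 + 3²·1 = 24
K = 10000 × (24 − 14) / 14² = 510.2041

510.2041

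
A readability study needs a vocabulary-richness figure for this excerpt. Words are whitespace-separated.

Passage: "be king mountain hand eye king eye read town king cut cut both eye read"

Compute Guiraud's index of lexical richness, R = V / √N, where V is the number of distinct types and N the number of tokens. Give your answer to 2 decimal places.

N = 15, V = 9.
√N = 3.872983
R = 9 / 3.872983 = 2.32

2.32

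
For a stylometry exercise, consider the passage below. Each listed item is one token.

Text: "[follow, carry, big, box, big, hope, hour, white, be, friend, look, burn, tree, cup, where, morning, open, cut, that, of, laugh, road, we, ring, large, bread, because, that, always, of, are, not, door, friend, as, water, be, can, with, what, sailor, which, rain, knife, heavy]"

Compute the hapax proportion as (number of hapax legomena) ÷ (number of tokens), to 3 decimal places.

Frequencies: big:2, be:2, friend:2, that:2, of:2, follow:1, carry:1, box:1, hope:1, hour:1, white:1, look:1, burn:1, tree:1, cup:1, where:1, morning:1, open:1, cut:1, laugh:1, … (20 more, each freq 1)
Hapax count = 35; token count = 45.
Ratio = 35 / 45 = 0.778

0.778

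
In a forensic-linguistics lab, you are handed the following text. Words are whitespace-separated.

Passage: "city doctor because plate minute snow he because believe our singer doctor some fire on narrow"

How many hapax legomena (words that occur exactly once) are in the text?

12

Frequencies: doctor:2, because:2, city:1, plate:1, minute:1, snow:1, he:1, believe:1, our:1, singer:1, some:1, fire:1, on:1, narrow:1
Hapax (freq=1): believe, city, fire, he, minute, narrow, on, our, plate, singer, snow, some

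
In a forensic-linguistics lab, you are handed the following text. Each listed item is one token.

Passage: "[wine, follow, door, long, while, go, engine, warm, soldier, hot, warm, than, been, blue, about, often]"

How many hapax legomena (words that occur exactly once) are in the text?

14

Frequencies: warm:2, wine:1, follow:1, door:1, long:1, while:1, go:1, engine:1, soldier:1, hot:1, than:1, been:1, blue:1, about:1, often:1
Hapax (freq=1): about, been, blue, door, engine, follow, go, hot, long, often, soldier, than, while, wine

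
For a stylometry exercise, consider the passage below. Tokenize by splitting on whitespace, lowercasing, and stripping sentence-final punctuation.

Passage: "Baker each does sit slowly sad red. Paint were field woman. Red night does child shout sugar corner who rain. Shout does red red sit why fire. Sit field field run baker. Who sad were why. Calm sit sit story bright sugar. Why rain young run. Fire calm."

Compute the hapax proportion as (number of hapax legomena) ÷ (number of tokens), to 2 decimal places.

0.21

Frequencies: sit:5, red:4, does:3, field:3, why:3, baker:2, sad:2, were:2, shout:2, sugar:2, who:2, rain:2, fire:2, run:2, calm:2, each:1, slowly:1, paint:1, woman:1, night:1, … (5 more, each freq 1)
Hapax count = 10; token count = 48.
Ratio = 10 / 48 = 0.21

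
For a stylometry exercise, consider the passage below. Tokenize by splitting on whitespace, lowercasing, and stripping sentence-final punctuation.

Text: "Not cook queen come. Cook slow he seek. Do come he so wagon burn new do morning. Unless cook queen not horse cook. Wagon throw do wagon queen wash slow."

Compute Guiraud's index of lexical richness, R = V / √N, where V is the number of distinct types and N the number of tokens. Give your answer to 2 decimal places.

3.10

N = 30, V = 17.
√N = 5.477226
R = 17 / 5.477226 = 3.10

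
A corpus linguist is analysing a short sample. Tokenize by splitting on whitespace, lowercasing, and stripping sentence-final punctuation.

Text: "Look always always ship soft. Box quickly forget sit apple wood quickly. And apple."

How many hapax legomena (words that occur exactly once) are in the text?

Frequencies: always:2, quickly:2, apple:2, look:1, ship:1, soft:1, box:1, forget:1, sit:1, wood:1, and:1
Hapax (freq=1): and, box, forget, look, ship, sit, soft, wood

8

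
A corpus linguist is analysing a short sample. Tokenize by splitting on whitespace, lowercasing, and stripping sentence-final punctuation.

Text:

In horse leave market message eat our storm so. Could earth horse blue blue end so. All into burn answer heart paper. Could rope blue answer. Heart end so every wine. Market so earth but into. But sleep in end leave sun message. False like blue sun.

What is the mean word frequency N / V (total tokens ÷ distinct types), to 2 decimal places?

1.74

N = 47 tokens, V = 27 types.
Mean frequency = N / V = 47 / 27 = 1.74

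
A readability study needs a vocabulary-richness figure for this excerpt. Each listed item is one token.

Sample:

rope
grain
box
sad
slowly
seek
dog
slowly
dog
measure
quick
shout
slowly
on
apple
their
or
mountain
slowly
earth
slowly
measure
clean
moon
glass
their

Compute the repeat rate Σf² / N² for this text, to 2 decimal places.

Frequencies: slowly:5, dog:2, measure:2, their:2, rope:1, grain:1, box:1, sad:1, seek:1, quick:1, shout:1, on:1, apple:1, or:1, mountain:1, earth:1, clean:1, moon:1, glass:1
Σf² = 52; N² = 676
Repeat rate = 52 / 676 = 0.08

0.08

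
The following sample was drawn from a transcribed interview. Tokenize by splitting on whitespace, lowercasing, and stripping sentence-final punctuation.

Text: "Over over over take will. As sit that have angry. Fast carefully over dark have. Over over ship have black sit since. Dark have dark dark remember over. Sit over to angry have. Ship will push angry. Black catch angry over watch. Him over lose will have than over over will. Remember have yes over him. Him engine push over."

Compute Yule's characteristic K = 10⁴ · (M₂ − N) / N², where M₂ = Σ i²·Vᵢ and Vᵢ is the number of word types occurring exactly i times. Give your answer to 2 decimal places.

777.78

Frequencies: over:14, have:7, will:4, angry:4, dark:4, sit:3, him:3, ship:2, black:2, remember:2, push:2, take:1, as:1, that:1, fast:1, carefully:1, since:1, to:1, catch:1, watch:1, … (4 more, each freq 1)
N = 60. Frequency spectrum: V_1=13, V_2=4, V_3=2, V_4=3, V_7=1, V_14=1
M₂ = 1²·13 + 2²·4 + 3²·2 + 4²·3 + 7²·1 + 14²·1 = 340
K = 10000 × (340 − 60) / 60² = 777.78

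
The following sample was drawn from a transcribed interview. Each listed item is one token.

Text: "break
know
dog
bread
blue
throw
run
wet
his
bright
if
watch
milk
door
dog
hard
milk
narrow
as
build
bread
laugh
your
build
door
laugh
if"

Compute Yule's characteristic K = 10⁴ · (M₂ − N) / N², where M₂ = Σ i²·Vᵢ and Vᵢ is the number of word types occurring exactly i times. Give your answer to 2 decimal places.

192.04

Frequencies: dog:2, bread:2, if:2, milk:2, door:2, build:2, laugh:2, break:1, know:1, blue:1, throw:1, run:1, wet:1, his:1, bright:1, watch:1, hard:1, narrow:1, as:1, your:1
N = 27. Frequency spectrum: V_1=13, V_2=7
M₂ = 1²·13 + 2²·7 = 41
K = 10000 × (41 − 27) / 27² = 192.04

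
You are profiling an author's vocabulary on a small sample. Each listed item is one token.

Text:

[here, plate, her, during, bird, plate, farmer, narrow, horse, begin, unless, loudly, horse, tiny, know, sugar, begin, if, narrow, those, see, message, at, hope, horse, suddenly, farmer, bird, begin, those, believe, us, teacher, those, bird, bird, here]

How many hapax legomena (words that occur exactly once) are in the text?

Frequencies: bird:4, horse:3, begin:3, those:3, here:2, plate:2, farmer:2, narrow:2, her:1, during:1, unless:1, loudly:1, tiny:1, know:1, sugar:1, if:1, see:1, message:1, at:1, hope:1, … (4 more, each freq 1)
Hapax (freq=1): at, believe, during, her, hope, if, know, loudly, message, see, suddenly, sugar, teacher, tiny, unless, us

16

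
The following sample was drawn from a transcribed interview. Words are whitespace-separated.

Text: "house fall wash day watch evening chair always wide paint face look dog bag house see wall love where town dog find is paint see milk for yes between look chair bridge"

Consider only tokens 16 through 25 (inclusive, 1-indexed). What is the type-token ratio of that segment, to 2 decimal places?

0.90

Segment tokens 16–25: see, wall, love, where, town, dog, find, is, paint, see
Segment N = 10, segment V = 9.
TTR = 9 / 10 = 0.90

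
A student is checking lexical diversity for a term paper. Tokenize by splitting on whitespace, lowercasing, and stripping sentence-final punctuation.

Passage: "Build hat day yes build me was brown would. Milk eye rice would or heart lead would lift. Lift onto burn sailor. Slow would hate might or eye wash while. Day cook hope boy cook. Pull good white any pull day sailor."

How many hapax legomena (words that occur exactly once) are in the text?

Frequencies: would:4, day:3, build:2, eye:2, or:2, lift:2, sailor:2, cook:2, pull:2, hat:1, yes:1, me:1, was:1, brown:1, milk:1, rice:1, heart:1, lead:1, onto:1, burn:1, … (10 more, each freq 1)
Hapax (freq=1): any, boy, brown, burn, good, hat, hate, heart, hope, lead, me, might, milk, onto, rice, slow, was, wash, while, white, yes

21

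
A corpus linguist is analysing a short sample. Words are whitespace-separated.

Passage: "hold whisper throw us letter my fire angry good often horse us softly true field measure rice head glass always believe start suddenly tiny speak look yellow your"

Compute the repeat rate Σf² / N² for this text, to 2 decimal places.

Frequencies: us:2, hold:1, whisper:1, throw:1, letter:1, my:1, fire:1, angry:1, good:1, often:1, horse:1, softly:1, true:1, field:1, measure:1, rice:1, head:1, glass:1, always:1, believe:1, … (7 more, each freq 1)
Σf² = 30; N² = 784
Repeat rate = 30 / 784 = 0.04

0.04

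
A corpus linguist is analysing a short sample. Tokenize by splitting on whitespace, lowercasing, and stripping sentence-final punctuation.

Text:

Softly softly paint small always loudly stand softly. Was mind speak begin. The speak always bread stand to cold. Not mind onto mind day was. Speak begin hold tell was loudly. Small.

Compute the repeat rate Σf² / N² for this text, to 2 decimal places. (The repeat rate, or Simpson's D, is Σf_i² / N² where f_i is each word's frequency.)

Frequencies: softly:3, was:3, mind:3, speak:3, small:2, always:2, loudly:2, stand:2, begin:2, paint:1, the:1, bread:1, to:1, cold:1, not:1, onto:1, day:1, hold:1, tell:1
Σf² = 66; N² = 1024
Repeat rate = 66 / 1024 = 0.06

0.06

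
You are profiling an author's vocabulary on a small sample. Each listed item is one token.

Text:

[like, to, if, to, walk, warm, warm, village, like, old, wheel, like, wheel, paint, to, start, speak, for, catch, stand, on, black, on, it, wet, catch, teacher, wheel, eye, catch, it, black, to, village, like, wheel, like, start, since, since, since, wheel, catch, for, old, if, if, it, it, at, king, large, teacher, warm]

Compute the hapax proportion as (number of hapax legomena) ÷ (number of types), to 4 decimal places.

Frequencies: like:5, wheel:5, to:4, catch:4, it:4, if:3, warm:3, since:3, village:2, old:2, start:2, for:2, on:2, black:2, teacher:2, walk:1, paint:1, speak:1, stand:1, wet:1, … (4 more, each freq 1)
Hapax count = 9; type count = 24.
Ratio = 9 / 24 = 0.3750

0.3750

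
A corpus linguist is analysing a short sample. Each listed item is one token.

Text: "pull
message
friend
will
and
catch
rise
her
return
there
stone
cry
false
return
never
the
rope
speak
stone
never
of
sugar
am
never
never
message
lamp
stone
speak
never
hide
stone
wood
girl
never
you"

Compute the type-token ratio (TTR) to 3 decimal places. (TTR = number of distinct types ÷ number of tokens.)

0.694

N = 36 tokens, V = 25 types.
TTR = V / N = 25 / 36 = 0.694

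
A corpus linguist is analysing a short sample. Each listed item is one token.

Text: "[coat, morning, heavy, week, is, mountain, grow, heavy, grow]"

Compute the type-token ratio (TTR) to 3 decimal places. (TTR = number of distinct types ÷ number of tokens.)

N = 9 tokens, V = 7 types.
TTR = V / N = 7 / 9 = 0.778

0.778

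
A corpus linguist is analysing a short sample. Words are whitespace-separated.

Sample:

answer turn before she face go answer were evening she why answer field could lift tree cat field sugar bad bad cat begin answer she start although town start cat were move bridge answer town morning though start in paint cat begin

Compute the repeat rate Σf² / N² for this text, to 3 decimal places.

Frequencies: answer:5, cat:4, she:3, start:3, were:2, field:2, bad:2, begin:2, town:2, turn:1, before:1, face:1, go:1, evening:1, why:1, could:1, lift:1, tree:1, sugar:1, although:1, … (6 more, each freq 1)
Σf² = 96; N² = 1764
Repeat rate = 96 / 1764 = 0.054

0.054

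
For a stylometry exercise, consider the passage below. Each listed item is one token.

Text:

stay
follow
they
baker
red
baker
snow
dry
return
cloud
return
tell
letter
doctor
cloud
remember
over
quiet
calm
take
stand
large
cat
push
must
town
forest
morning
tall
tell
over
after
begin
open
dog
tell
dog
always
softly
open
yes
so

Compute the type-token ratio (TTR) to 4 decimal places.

N = 42 tokens, V = 34 types.
TTR = V / N = 34 / 42 = 0.8095

0.8095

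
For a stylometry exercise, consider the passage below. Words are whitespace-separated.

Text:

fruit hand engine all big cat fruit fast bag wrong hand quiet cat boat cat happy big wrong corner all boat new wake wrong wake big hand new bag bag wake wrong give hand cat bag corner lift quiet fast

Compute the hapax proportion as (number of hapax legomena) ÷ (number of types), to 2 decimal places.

Frequencies: hand:4, cat:4, bag:4, wrong:4, big:3, wake:3, fruit:2, all:2, fast:2, quiet:2, boat:2, corner:2, new:2, engine:1, happy:1, give:1, lift:1
Hapax count = 4; type count = 17.
Ratio = 4 / 17 = 0.24

0.24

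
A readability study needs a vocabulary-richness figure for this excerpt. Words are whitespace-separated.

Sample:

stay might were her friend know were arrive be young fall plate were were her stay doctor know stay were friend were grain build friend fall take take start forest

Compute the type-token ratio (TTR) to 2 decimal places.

N = 30 tokens, V = 17 types.
TTR = V / N = 17 / 30 = 0.57

0.57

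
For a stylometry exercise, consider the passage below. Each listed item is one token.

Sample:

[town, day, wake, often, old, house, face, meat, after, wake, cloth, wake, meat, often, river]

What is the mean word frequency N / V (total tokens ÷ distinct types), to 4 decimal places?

1.3636

N = 15 tokens, V = 11 types.
Mean frequency = N / V = 15 / 11 = 1.3636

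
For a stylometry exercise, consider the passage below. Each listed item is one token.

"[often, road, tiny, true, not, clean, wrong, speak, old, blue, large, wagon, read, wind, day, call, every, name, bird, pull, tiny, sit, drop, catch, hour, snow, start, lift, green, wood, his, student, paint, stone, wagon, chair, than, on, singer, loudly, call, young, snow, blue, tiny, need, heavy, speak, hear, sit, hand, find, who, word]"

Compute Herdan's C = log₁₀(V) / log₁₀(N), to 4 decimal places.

N = 54, V = 46.
log₁₀(V) = 1.662758, log₁₀(N) = 1.732394
C = 1.662758 / 1.732394 = 0.9598

0.9598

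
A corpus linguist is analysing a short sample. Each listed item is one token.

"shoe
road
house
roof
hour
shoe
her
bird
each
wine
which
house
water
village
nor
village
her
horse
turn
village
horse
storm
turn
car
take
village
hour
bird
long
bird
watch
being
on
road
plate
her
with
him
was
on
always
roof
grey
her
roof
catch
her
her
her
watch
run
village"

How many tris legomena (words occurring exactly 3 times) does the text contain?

Frequencies: her:7, village:5, roof:3, bird:3, shoe:2, road:2, house:2, hour:2, horse:2, turn:2, watch:2, on:2, each:1, wine:1, which:1, water:1, nor:1, storm:1, car:1, take:1, … (10 more, each freq 1)
Words with frequency 3: bird, roof

2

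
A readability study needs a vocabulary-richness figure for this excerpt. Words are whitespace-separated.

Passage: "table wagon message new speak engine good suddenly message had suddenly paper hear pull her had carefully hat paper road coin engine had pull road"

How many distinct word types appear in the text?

Distinct types: {carefully, coin, engine, good, had, hat, hear, her, message, new, paper, pull, road, speak, suddenly, table, wagon}
V = 17

17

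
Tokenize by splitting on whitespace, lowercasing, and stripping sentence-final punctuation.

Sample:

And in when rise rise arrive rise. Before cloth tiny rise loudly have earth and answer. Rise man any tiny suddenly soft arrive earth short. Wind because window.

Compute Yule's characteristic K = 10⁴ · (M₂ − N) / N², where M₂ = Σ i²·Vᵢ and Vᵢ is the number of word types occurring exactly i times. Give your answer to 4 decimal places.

357.1429

Frequencies: rise:5, and:2, arrive:2, tiny:2, earth:2, in:1, when:1, before:1, cloth:1, loudly:1, have:1, answer:1, man:1, any:1, suddenly:1, soft:1, short:1, wind:1, because:1, window:1
N = 28. Frequency spectrum: V_1=15, V_2=4, V_5=1
M₂ = 1²·15 + 2²·4 + 5²·1 = 56
K = 10000 × (56 − 28) / 28² = 357.1429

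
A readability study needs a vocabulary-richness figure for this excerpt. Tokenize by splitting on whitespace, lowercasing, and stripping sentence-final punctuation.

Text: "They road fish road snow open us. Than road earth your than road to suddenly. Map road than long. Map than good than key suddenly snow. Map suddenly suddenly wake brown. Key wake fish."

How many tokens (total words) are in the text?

Tokens: they, road, fish, road, snow, open, us, than, road, earth, your, than, road, to, suddenly, map, road, than, long, map, than, good, than, key, suddenly, snow, map, suddenly, suddenly, wake, brown, key, wake, fish
N = 34

34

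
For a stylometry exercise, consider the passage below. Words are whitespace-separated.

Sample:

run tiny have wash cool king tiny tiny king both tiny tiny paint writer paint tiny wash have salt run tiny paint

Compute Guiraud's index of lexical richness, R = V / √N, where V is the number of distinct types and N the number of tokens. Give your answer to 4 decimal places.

N = 22, V = 10.
√N = 4.690416
R = 10 / 4.690416 = 2.1320

2.1320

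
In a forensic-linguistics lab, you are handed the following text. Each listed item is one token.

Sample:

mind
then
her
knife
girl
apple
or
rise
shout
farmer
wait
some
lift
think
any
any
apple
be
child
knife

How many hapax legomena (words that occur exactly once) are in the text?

14

Frequencies: knife:2, apple:2, any:2, mind:1, then:1, her:1, girl:1, or:1, rise:1, shout:1, farmer:1, wait:1, some:1, lift:1, think:1, be:1, child:1
Hapax (freq=1): be, child, farmer, girl, her, lift, mind, or, rise, shout, some, then, think, wait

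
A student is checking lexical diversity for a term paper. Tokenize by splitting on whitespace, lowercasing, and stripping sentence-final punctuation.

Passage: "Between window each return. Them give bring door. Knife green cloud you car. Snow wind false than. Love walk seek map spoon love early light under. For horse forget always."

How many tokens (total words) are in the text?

30

Tokens: between, window, each, return, them, give, bring, door, knife, green, cloud, you, car, snow, wind, false, than, love, walk, seek, map, spoon, love, early, light, under, for, horse, forget, always
N = 30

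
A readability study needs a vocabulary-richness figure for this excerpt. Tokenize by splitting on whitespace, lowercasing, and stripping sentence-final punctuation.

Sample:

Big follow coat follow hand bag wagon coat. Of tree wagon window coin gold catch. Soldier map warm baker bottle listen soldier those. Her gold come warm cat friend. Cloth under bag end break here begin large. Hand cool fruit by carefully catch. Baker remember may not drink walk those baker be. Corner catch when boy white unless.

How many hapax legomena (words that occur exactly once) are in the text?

Frequencies: catch:3, baker:3, follow:2, coat:2, hand:2, bag:2, wagon:2, gold:2, soldier:2, warm:2, those:2, big:1, of:1, tree:1, window:1, coin:1, map:1, bottle:1, listen:1, her:1, … (25 more, each freq 1)
Hapax (freq=1): be, begin, big, bottle, boy, break, by, carefully, cat, cloth, coin, come, cool, corner, drink, end, friend, fruit, her, here, large, listen, map, may, not, of, remember, tree, under, unless, walk, when, white, window

34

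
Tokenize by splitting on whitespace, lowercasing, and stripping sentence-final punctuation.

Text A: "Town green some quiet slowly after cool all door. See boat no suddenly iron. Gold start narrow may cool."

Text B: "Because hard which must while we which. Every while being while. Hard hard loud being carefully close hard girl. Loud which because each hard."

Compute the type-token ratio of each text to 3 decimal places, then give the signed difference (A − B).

TTR(A) = 18/19 = 0.947
TTR(B) = 13/24 = 0.542
Difference = 0.947 − 0.542 = 0.405

0.405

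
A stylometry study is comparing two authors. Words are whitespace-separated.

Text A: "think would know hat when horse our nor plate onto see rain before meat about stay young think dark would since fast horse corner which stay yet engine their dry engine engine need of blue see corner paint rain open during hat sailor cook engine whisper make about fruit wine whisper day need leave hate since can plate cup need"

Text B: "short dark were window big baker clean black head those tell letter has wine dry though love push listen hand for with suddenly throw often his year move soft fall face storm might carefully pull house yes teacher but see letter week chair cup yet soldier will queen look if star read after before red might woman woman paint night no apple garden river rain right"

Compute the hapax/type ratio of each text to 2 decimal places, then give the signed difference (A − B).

-0.28

A: hapax=29, V=43, ratio=0.67
B: hapax=60, V=63, ratio=0.95
Difference = 0.67 − 0.95 = -0.28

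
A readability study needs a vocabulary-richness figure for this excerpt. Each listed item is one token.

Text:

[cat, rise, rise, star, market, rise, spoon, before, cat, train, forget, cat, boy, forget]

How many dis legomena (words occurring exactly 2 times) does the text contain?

Frequencies: cat:3, rise:3, forget:2, star:1, market:1, spoon:1, before:1, train:1, boy:1
Words with frequency 2: forget

1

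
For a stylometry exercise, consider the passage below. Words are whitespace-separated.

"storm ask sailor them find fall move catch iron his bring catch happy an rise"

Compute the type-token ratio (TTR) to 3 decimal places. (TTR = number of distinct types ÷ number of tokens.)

0.933

N = 15 tokens, V = 14 types.
TTR = V / N = 14 / 15 = 0.933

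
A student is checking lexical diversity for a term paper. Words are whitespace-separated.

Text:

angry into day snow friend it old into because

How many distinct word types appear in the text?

Distinct types: {angry, because, day, friend, into, it, old, snow}
V = 8

8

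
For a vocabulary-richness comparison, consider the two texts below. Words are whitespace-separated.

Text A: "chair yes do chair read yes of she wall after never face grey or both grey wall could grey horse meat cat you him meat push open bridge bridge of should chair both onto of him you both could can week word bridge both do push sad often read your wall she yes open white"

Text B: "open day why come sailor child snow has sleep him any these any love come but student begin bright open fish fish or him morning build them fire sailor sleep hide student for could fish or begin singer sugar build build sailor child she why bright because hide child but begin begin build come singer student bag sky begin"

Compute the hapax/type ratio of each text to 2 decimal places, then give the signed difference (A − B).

A: hapax=15, V=31, ratio=0.48
B: hapax=15, V=32, ratio=0.47
Difference = 0.48 − 0.47 = 0.01

0.01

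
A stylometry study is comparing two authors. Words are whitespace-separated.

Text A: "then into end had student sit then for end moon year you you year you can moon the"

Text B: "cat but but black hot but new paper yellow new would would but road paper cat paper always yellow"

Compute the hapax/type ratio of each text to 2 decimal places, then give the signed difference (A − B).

A: hapax=7, V=12, ratio=0.58
B: hapax=4, V=10, ratio=0.40
Difference = 0.58 − 0.40 = 0.18

0.18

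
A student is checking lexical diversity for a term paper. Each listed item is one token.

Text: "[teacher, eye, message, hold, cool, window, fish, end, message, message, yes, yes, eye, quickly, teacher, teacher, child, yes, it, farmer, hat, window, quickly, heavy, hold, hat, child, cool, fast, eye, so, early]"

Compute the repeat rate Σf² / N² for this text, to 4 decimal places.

Frequencies: teacher:3, eye:3, message:3, yes:3, hold:2, cool:2, window:2, quickly:2, child:2, hat:2, fish:1, end:1, it:1, farmer:1, heavy:1, fast:1, so:1, early:1
Σf² = 68; N² = 1024
Repeat rate = 68 / 1024 = 0.0664

0.0664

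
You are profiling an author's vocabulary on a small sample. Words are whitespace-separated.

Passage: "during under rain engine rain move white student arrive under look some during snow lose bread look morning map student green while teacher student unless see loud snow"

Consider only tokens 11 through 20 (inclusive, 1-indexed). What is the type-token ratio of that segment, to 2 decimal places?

0.90

Segment tokens 11–20: look, some, during, snow, lose, bread, look, morning, map, student
Segment N = 10, segment V = 9.
TTR = 9 / 10 = 0.90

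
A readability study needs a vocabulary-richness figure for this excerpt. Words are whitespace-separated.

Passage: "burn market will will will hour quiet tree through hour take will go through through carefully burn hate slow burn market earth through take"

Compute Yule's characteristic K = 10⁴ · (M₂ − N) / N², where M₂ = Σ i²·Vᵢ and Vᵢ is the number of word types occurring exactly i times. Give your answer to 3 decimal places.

625.000

Frequencies: will:4, through:4, burn:3, market:2, hour:2, take:2, quiet:1, tree:1, go:1, carefully:1, hate:1, slow:1, earth:1
N = 24. Frequency spectrum: V_1=7, V_2=3, V_3=1, V_4=2
M₂ = 1²·7 + 2²·3 + 3²·1 + 4²·2 = 60
K = 10000 × (60 − 24) / 24² = 625.000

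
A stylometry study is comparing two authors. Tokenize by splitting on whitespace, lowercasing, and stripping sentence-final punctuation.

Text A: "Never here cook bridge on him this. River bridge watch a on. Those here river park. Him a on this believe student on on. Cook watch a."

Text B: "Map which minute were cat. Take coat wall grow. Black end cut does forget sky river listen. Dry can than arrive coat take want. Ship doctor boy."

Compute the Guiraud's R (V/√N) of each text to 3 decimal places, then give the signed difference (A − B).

-2.117

A: V=14, N=27, R=2.694
B: V=25, N=27, R=4.811
Difference = 2.694 − 4.811 = -2.117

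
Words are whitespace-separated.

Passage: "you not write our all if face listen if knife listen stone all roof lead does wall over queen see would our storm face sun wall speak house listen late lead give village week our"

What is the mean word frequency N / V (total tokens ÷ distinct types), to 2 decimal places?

N = 35 tokens, V = 26 types.
Mean frequency = N / V = 35 / 26 = 1.35

1.35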